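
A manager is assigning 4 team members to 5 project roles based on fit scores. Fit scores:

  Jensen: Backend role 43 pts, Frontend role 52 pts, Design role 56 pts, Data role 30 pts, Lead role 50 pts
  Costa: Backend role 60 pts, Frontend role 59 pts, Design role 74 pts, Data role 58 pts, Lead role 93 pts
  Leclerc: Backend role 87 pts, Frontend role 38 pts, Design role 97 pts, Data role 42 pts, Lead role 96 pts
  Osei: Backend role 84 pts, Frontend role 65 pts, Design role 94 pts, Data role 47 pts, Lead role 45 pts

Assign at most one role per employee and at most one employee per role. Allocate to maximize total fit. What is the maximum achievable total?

This is the linear assignment problem.
Optimal: Jensen→Frontend role (52 pts), Costa→Lead role (93 pts), Leclerc→Backend role (87 pts), Osei→Design role (94 pts) — total 52+93+87+94 = 326 pts.
Row-greedy (each employee in turn takes its best remaining role) gives 301 pts, worse by 25.
Checked against all permutations: 326 pts is optimal.

Max total: 326 pts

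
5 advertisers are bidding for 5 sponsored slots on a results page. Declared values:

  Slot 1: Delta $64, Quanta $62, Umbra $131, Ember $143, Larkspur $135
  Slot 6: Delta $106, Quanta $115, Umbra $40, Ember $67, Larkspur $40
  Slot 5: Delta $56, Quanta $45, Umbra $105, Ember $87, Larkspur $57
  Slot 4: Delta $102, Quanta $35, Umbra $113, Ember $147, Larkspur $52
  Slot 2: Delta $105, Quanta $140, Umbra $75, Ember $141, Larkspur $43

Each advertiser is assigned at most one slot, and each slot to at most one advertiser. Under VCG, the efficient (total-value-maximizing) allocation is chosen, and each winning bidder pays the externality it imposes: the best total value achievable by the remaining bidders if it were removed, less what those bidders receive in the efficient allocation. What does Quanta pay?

Quanta pays $2.

Efficient allocation: Delta→Slot 6 ($106), Quanta→Slot 2 ($140), Umbra→Slot 5 ($105), Ember→Slot 4 ($147), Larkspur→Slot 1 ($135); total welfare W = $633.
Quanta receives Slot 2 at value $140, so the others get W − 140 = $493.
Without Quanta: best allocation of the remaining 4 bidders over all 5 slots is Delta→Slot 6 ($106), Umbra→Slot 4 ($113), Ember→Slot 2 ($141), Larkspur→Slot 1 ($135), total $495.
VCG payment = (others' best without Quanta) − (others' welfare with Quanta) = 495 − 493 = $2.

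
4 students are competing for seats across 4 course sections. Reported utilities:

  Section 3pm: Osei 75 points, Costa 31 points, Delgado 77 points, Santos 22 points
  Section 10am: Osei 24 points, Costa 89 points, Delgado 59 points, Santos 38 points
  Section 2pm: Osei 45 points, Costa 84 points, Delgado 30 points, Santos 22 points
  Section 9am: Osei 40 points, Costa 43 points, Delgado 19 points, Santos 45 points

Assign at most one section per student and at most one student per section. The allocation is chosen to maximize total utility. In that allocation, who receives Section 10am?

This is the linear assignment problem.
Optimal: Osei→Section 3pm (75 points), Costa→Section 2pm (84 points), Delgado→Section 10am (59 points), Santos→Section 9am (45 points) — total 75+84+59+45 = 263 points.
Column-greedy (each section in turn goes to its best remaining student) gives 256 points, worse by 7.
Next-best assignment: Osei→Section 2pm, Costa→Section 10am, Delgado→Section 3pm, Santos→Section 9am = 256 points.
Checked against all permutations: 263 points is optimal.
Delgado's own top section is Section 3pm (77 points), but forcing Delgado→Section 3pm and reassigning the rest optimally gives only 256 points — worse by 7.

Delgado receives Section 10am.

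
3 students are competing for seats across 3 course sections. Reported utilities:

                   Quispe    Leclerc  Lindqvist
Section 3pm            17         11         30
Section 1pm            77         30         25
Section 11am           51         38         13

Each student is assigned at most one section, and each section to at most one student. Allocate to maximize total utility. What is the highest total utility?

Optimal: Quispe→Section 1pm (77 points), Leclerc→Section 11am (38 points), Lindqvist→Section 3pm (30 points) — total 77+38+30 = 145 points.

Max total: 145 points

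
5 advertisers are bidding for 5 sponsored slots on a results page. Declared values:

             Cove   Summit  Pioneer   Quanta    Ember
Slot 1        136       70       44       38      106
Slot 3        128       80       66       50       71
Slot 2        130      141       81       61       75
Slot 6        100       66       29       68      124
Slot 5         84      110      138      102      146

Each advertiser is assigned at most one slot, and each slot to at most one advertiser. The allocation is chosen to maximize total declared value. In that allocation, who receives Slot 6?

Ember receives Slot 6.

Optimal: Cove→Slot 1 ($136), Summit→Slot 2 ($141), Pioneer→Slot 5 ($138), Quanta→Slot 3 ($50), Ember→Slot 6 ($124) — total 136+141+138+50+124 = $589.
Max-entry greedy (repeatedly take the single best remaining cell) gives $557, worse by 32.
Next-best assignment: Cove→Slot 3, Summit→Slot 2, Pioneer→Slot 5, Quanta→Slot 6, Ember→Slot 1 = $581.
Ember's own top slot is Slot 5 ($146), but forcing Ember→Slot 5 and reassigning the rest optimally gives only $557 — worse by 32.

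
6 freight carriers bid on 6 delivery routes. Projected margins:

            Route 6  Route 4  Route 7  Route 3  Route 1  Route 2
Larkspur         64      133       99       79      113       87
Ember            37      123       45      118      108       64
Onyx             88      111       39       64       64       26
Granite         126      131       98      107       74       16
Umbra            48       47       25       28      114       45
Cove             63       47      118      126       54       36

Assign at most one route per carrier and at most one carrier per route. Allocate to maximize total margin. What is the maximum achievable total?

This is a one-to-one assignment (maximum-weight bipartite matching).
Optimal: Larkspur→Route 2 ($87k), Ember→Route 3 ($118k), Onyx→Route 4 ($111k), Granite→Route 6 ($126k), Umbra→Route 1 ($114k), Cove→Route 7 ($118k) — total 87+118+111+126+114+118 = $674k.
Max-entry greedy (repeatedly take the single best remaining cell) gives $602k, worse by 72.
Checked against all permutations: $674k is optimal.

Maximum total: $674k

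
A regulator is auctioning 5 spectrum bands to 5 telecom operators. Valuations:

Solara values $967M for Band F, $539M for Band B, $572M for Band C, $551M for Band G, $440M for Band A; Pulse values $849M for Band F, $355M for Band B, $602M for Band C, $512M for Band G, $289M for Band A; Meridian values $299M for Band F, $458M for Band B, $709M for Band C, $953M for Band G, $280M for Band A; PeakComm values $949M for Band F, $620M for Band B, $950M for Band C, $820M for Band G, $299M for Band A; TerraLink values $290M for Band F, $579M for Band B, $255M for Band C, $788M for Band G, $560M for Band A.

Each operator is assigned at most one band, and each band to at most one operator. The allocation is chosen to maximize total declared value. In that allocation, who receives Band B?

Solara receives Band B.

Optimal: Solara→Band B ($539M), Pulse→Band F ($849M), Meridian→Band G ($953M), PeakComm→Band C ($950M), TerraLink→Band A ($560M) — total 539+849+953+950+560 = $3851M.
Max-entry greedy (repeatedly take the single best remaining cell) gives $3738M, worse by 113.
Next-best assignment: Solara→Band F, Pulse→Band B, Meridian→Band G, PeakComm→Band C, TerraLink→Band A = $3785M.
No other one-to-one assignment exceeds $3851M.
Solara's own top band is Band F ($967M), but forcing Solara→Band F and reassigning the rest optimally gives only $3785M — worse by 66.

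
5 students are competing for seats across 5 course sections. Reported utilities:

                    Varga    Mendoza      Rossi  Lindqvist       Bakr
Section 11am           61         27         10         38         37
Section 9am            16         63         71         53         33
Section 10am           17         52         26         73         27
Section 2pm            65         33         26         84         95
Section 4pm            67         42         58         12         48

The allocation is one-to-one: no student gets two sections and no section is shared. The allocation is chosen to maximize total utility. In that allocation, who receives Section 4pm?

This is the linear assignment problem.
Optimal: Varga→Section 11am (61 points), Mendoza→Section 9am (63 points), Rossi→Section 4pm (58 points), Lindqvist→Section 10am (73 points), Bakr→Section 2pm (95 points) — total 61+63+58+73+95 = 350 points.
Max-entry greedy (repeatedly take the single best remaining cell) gives 333 points, worse by 17.
Every other assignment is strictly worse.
Rossi's own top section is Section 9am (71 points), but forcing Rossi→Section 9am and reassigning the rest optimally gives only 342 points — worse by 8.

Rossi receives Section 4pm.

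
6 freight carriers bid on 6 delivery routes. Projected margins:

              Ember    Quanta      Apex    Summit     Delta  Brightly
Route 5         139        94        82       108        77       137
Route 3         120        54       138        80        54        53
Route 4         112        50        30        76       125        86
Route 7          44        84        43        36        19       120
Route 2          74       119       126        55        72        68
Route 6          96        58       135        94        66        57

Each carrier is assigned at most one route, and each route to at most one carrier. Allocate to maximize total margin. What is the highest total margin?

This is the linear assignment problem.
Optimal: Ember→Route 5 ($139k), Quanta→Route 2 ($119k), Apex→Route 3 ($138k), Summit→Route 6 ($94k), Delta→Route 4 ($125k), Brightly→Route 7 ($120k) — total 139+119+138+94+125+120 = $735k.
Next-best assignment: Ember→Route 3, Quanta→Route 2, Apex→Route 6, Summit→Route 5, Delta→Route 4, Brightly→Route 7 = $727k.
Checked against all permutations: $735k is optimal.

Max total: $735k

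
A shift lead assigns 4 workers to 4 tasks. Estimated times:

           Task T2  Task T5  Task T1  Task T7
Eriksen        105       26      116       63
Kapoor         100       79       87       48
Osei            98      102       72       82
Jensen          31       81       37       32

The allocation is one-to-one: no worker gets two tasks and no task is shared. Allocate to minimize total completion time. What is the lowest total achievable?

Minimum total: 177 min

Optimal: Eriksen→Task T5 (26 min), Kapoor→Task T7 (48 min), Osei→Task T1 (72 min), Jensen→Task T2 (31 min) — total 26+48+72+31 = 177 min.
Next-best assignment: Eriksen→Task T5, Kapoor→Task T7, Osei→Task T2, Jensen→Task T1 = 209 min.
No other one-to-one assignment undercuts 177 min.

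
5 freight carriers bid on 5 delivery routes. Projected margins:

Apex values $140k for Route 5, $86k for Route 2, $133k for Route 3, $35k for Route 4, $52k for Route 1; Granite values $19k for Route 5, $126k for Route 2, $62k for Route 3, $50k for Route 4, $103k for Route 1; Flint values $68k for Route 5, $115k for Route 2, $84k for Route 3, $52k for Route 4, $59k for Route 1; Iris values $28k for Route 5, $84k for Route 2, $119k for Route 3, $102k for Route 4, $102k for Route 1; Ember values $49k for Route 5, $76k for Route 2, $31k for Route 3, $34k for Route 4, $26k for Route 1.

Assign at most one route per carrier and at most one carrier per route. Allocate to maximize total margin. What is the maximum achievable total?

This is a one-to-one assignment (maximum-weight bipartite matching).
Optimal: Apex→Route 5 ($140k), Granite→Route 1 ($103k), Flint→Route 2 ($115k), Iris→Route 3 ($119k), Ember→Route 4 ($34k) — total 140+103+115+119+34 = $511k.
Column-greedy (each route in turn goes to its best remaining carrier) gives $463k, worse by 48.
Next-best assignment: Apex→Route 5, Granite→Route 1, Flint→Route 3, Iris→Route 4, Ember→Route 2 = $505k.
Every other assignment is strictly worse.

Maximum total: $511k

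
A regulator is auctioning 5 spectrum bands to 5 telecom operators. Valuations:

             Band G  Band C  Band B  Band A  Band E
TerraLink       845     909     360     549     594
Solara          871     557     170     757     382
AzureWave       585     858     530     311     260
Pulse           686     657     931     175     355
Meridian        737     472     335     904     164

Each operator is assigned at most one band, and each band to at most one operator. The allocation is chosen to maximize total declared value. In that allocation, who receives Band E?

Optimal: TerraLink→Band E ($594M), Solara→Band G ($871M), AzureWave→Band C ($858M), Pulse→Band B ($931M), Meridian→Band A ($904M) — total 594+871+858+931+904 = $4158M.
Column-greedy (each band in turn goes to its best remaining operator) gives $3875M, worse by 283.
Next-best assignment: TerraLink→Band G, Solara→Band E, AzureWave→Band C, Pulse→Band B, Meridian→Band A = $3920M.
Swapping TerraLink↔Solara (TerraLink→Band G $845M, Solara→Band E $382M) loses 238.
TerraLink's own top band is Band C ($909M), but forcing TerraLink→Band C and reassigning the rest optimally gives only $3875M — worse by 283.

TerraLink receives Band E.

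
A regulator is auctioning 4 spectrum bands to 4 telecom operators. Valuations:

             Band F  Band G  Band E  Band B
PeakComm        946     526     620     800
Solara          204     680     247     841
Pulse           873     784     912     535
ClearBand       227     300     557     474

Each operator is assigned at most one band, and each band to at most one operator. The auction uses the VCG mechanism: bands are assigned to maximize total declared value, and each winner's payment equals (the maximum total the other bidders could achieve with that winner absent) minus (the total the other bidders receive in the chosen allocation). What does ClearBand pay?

Efficient allocation: PeakComm→Band F ($946M), Solara→Band B ($841M), Pulse→Band G ($784M), ClearBand→Band E ($557M); total welfare W = $3128M.
ClearBand receives Band E at value $557M, so the others get W − 557 = $2571M.
Without ClearBand: best allocation of the remaining 3 bidders over all 4 bands is PeakComm→Band F ($946M), Solara→Band B ($841M), Pulse→Band E ($912M), total $2699M.
VCG payment = (others' best without ClearBand) − (others' welfare with ClearBand) = 2699 − 2571 = $128M.

ClearBand pays $128M.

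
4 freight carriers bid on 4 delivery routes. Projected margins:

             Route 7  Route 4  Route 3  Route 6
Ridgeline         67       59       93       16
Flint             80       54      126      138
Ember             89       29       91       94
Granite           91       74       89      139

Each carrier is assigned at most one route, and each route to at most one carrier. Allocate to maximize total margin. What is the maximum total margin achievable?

Max total: $413k

Optimal: Ridgeline→Route 4 ($59k), Flint→Route 3 ($126k), Ember→Route 7 ($89k), Granite→Route 6 ($139k) — total 59+126+89+139 = $413k.
Row-greedy (each carrier in turn takes its best remaining route) gives $394k, worse by 19.
Next-best assignment: Ridgeline→Route 3, Flint→Route 6, Ember→Route 7, Granite→Route 4 = $394k.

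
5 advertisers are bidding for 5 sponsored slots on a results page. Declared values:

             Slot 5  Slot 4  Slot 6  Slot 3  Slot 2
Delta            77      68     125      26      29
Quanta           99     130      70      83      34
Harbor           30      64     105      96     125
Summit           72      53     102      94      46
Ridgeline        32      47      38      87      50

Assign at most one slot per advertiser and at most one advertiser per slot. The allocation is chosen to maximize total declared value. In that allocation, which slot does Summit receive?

Optimal: Delta→Slot 6 ($125), Quanta→Slot 4 ($130), Harbor→Slot 2 ($125), Summit→Slot 5 ($72), Ridgeline→Slot 3 ($87) — total 125+130+125+72+87 = $539.
Next-best assignment: Delta→Slot 5, Quanta→Slot 4, Harbor→Slot 2, Summit→Slot 6, Ridgeline→Slot 3 = $521.
Summit's own top slot is Slot 6 ($102), but forcing Summit→Slot 6 and reassigning the rest optimally gives only $521 — worse by 18.

Summit receives Slot 5.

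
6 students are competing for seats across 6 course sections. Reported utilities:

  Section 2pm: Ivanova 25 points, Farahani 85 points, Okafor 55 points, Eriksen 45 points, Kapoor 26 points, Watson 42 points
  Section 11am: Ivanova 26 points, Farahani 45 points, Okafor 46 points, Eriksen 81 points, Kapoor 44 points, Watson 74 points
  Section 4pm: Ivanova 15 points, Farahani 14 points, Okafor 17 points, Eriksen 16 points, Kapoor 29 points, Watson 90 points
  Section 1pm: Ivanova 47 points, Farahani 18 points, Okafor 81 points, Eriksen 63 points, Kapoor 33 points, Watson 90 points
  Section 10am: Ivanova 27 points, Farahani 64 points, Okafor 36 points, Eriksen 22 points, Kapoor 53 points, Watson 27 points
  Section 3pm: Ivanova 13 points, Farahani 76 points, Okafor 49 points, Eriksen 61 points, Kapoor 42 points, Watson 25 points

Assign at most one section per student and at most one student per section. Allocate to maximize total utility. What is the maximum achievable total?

Max total: 406 points

Optimal: Ivanova→Section 2pm (25 points), Farahani→Section 3pm (76 points), Okafor→Section 1pm (81 points), Eriksen→Section 11am (81 points), Kapoor→Section 10am (53 points), Watson→Section 4pm (90 points) — total 25+76+81+81+53+90 = 406 points.
Row-greedy (each student in turn takes its best remaining section) gives 405 points, worse by 1.
Swapping Watson↔Kapoor (Watson→Section 10am 27 points, Kapoor→Section 4pm 29 points) loses 87.
Checked against all permutations: 406 points is optimal.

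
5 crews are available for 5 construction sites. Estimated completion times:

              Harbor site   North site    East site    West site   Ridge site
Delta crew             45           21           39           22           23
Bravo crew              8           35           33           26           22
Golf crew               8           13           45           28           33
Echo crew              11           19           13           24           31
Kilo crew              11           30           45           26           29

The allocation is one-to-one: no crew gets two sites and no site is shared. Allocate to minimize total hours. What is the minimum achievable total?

Minimum total: 81 hours

Optimal: Delta crew→West site (22 hours), Bravo crew→Ridge site (22 hours), Golf crew→North site (13 hours), Echo crew→East site (13 hours), Kilo crew→Harbor site (11 hours) — total 22+22+13+13+11 = 81 hours.
Min-entry greedy (repeatedly take the single cheapest remaining cell) gives 85 hours, worse by 4.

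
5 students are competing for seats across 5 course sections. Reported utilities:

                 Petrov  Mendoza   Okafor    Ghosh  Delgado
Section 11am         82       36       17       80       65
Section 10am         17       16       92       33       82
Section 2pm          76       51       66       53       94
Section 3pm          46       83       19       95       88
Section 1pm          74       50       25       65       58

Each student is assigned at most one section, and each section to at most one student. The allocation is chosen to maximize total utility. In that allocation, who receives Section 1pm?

Petrov receives Section 1pm.

This is the linear assignment problem.
Optimal: Petrov→Section 1pm (74 points), Mendoza→Section 3pm (83 points), Okafor→Section 10am (92 points), Ghosh→Section 11am (80 points), Delgado→Section 2pm (94 points) — total 74+83+92+80+94 = 423 points.
Row-greedy (each student in turn takes its best remaining section) gives 416 points, worse by 7.
Every other assignment is strictly worse.
Petrov's own top section is Section 11am (82 points), but forcing Petrov→Section 11am and reassigning the rest optimally gives only 416 points — worse by 7.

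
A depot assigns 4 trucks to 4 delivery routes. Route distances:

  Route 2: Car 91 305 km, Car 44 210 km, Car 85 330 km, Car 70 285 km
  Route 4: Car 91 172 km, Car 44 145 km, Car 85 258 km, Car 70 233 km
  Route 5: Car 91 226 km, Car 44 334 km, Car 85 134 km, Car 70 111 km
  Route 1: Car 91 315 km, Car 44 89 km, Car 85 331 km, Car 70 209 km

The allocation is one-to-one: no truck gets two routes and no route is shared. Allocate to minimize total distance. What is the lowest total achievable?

Optimal: Car 91→Route 4 (172 km), Car 44→Route 1 (89 km), Car 85→Route 5 (134 km), Car 70→Route 2 (285 km) — total 172+89+134+285 = 680 km.
Column-greedy (each route in turn goes to its cheapest remaining truck) gives 824 km, worse by 144.

Min total: 680 km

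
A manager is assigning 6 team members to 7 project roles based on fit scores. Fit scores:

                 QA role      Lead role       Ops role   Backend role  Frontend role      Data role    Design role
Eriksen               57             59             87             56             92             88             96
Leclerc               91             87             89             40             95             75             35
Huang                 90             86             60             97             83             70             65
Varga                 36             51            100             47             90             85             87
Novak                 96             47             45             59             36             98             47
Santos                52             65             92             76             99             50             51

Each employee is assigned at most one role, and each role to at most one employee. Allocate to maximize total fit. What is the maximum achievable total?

Maximum total: 581 pts

Optimal: Eriksen→Design role (96 pts), Leclerc→QA role (91 pts), Huang→Backend role (97 pts), Varga→Ops role (100 pts), Novak→Data role (98 pts), Santos→Frontend role (99 pts) — total 96+91+97+100+98+99 = 581 pts.
Row-greedy (each employee in turn takes its best remaining role) gives 551 pts, worse by 30.
Every other assignment is strictly worse.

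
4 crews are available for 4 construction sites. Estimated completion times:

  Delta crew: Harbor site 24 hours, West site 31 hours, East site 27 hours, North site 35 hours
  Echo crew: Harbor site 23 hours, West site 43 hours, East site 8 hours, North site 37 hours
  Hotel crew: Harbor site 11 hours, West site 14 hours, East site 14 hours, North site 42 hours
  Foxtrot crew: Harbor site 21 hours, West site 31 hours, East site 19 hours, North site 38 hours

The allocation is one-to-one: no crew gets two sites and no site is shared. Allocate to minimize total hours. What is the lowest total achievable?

Min total: 78 hours

This is a one-to-one assignment (minimum-cost bipartite matching).
Optimal: Delta crew→North site (35 hours), Echo crew→East site (8 hours), Hotel crew→West site (14 hours), Foxtrot crew→Harbor site (21 hours) — total 35+8+14+21 = 78 hours.
Min-entry greedy (repeatedly take the single cheapest remaining cell) gives 88 hours, worse by 10.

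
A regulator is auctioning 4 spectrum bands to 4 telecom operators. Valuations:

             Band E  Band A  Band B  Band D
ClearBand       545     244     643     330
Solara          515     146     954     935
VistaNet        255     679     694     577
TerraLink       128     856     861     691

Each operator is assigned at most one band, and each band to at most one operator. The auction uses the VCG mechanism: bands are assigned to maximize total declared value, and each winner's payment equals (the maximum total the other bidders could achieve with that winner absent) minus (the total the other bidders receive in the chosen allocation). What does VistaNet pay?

Efficient allocation: ClearBand→Band E ($545M), Solara→Band D ($935M), VistaNet→Band B ($694M), TerraLink→Band A ($856M); total welfare W = $3030M.
VistaNet receives Band B at value $694M, so the others get W − 694 = $2336M.
Without VistaNet: best allocation of the remaining 3 bidders over all 4 bands is ClearBand→Band B ($643M), Solara→Band D ($935M), TerraLink→Band A ($856M), total $2434M.
VCG payment = (others' best without VistaNet) − (others' welfare with VistaNet) = 2434 − 2336 = $98M.

VistaNet pays $98M.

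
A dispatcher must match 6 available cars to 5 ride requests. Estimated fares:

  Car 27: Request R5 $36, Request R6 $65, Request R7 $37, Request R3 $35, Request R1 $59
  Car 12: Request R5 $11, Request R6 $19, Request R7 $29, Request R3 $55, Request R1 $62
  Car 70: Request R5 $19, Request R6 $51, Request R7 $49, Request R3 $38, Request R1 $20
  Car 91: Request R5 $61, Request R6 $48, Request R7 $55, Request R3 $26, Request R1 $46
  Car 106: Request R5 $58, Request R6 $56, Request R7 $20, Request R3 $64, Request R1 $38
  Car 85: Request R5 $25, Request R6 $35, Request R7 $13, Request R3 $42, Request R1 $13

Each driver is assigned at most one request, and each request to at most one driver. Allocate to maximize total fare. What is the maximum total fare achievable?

Maximum total: $301

Optimal: Car 91→Request R5 ($61), Car 27→Request R6 ($65), Car 70→Request R7 ($49), Car 106→Request R3 ($64), Car 12→Request R1 ($62) — total 61+65+49+64+62 = $301.
Next-best assignment: Car 106→Request R5, Car 27→Request R6, Car 91→Request R7, Car 85→Request R3, Car 12→Request R1 = $282.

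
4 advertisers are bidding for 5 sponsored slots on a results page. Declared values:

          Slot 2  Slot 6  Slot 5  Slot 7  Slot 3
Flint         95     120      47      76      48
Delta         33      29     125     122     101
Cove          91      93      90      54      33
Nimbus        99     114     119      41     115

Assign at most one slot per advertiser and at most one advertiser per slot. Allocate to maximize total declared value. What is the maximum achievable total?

Optimal: Flint→Slot 6 ($120), Delta→Slot 7 ($122), Cove→Slot 2 ($91), Nimbus→Slot 5 ($119) — total 120+122+91+119 = $452.
Row-greedy (each advertiser in turn takes its best remaining slot) gives $451, worse by 1.

Max total: $452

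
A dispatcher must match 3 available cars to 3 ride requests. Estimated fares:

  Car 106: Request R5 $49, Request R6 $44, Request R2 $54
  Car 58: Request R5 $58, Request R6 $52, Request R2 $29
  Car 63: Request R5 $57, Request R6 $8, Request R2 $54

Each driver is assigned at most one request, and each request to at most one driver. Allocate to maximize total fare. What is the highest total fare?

Max total: $163

Optimal: Car 106→Request R2 ($54), Car 58→Request R6 ($52), Car 63→Request R5 ($57) — total 54+52+57 = $163.
Max-entry greedy (repeatedly take the single best remaining cell) gives $120, worse by 43.
Next-best assignment: Car 106→Request R6, Car 58→Request R5, Car 63→Request R2 = $156.
Swapping Car 106↔Car 63 (Car 106→Request R5 $49, Car 63→Request R2 $54) loses 8.
Checked against all permutations: $163 is optimal.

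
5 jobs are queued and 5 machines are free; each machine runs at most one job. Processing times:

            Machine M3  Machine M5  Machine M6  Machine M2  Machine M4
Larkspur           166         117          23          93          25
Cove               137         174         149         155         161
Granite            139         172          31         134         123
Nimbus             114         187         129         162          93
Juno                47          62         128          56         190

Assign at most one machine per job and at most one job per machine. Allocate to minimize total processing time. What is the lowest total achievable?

Optimal: Larkspur→Machine M4 (25 min), Cove→Machine M2 (155 min), Granite→Machine M6 (31 min), Nimbus→Machine M3 (114 min), Juno→Machine M5 (62 min) — total 25+155+31+114+62 = 387 min.
Column-greedy (each machine in turn goes to its cheapest remaining job) gives 443 min, worse by 56.
Next-best assignment: Larkspur→Machine M4, Cove→Machine M5, Granite→Machine M6, Nimbus→Machine M3, Juno→Machine M2 = 400 min.

Minimum total: 387 min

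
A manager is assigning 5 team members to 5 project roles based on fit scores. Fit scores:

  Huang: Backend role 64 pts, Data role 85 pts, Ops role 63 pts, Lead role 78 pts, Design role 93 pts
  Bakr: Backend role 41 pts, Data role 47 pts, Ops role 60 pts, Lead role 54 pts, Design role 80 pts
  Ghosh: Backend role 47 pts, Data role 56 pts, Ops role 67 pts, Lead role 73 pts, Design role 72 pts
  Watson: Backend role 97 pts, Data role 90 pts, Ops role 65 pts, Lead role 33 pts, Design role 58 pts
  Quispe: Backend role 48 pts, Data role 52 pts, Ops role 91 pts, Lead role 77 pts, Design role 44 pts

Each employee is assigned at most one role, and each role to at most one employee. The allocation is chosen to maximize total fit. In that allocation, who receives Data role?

Optimal: Huang→Data role (85 pts), Bakr→Design role (80 pts), Ghosh→Lead role (73 pts), Watson→Backend role (97 pts), Quispe→Ops role (91 pts) — total 85+80+73+97+91 = 426 pts.
Huang's own top role is Design role (93 pts), but forcing Huang→Design role and reassigning the rest optimally gives only 401 pts — worse by 25.

Huang receives Data role.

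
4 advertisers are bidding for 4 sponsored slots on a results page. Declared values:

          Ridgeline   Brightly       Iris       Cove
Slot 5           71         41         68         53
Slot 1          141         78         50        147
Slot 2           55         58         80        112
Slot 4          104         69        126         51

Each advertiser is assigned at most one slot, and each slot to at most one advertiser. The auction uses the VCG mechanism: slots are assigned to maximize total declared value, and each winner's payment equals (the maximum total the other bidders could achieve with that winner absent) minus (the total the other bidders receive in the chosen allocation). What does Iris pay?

Efficient allocation: Ridgeline→Slot 1 ($141), Brightly→Slot 5 ($41), Iris→Slot 4 ($126), Cove→Slot 2 ($112); total welfare W = $420.
Iris receives Slot 4 at value $126, so the others get W − 126 = $294.
Without Iris: best allocation of the remaining 3 bidders over all 4 slots is Ridgeline→Slot 1 ($141), Brightly→Slot 4 ($69), Cove→Slot 2 ($112), total $322.
VCG payment = (others' best without Iris) − (others' welfare with Iris) = 322 − 294 = $28.

Iris pays $28.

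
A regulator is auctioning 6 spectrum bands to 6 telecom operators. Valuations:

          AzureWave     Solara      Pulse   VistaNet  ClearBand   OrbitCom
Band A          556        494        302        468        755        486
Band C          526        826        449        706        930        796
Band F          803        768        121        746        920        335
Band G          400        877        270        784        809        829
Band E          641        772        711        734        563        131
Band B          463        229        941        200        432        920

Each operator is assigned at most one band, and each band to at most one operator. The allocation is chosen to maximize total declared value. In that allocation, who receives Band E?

Optimal: AzureWave→Band F ($803M), Solara→Band G ($877M), Pulse→Band B ($941M), VistaNet→Band E ($734M), ClearBand→Band A ($755M), OrbitCom→Band C ($796M) — total 803+877+941+734+755+796 = $4906M.
Max-entry greedy (repeatedly take the single best remaining cell) gives $4771M, worse by 135.
Next-best assignment: AzureWave→Band F, Solara→Band C, Pulse→Band B, VistaNet→Band E, ClearBand→Band A, OrbitCom→Band G = $4888M.
VistaNet's own top band is Band G ($784M), but forcing VistaNet→Band G and reassigning the rest optimally gives only $4851M — worse by 55.

VistaNet receives Band E.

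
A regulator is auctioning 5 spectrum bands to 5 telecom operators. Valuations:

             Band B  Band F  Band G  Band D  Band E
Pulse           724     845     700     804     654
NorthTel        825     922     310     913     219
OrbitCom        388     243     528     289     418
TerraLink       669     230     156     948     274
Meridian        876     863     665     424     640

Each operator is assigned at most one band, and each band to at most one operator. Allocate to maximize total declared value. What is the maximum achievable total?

Treat this as an assignment problem: match each operator to one band.
Optimal: Pulse→Band E ($654M), NorthTel→Band F ($922M), OrbitCom→Band G ($528M), TerraLink→Band D ($948M), Meridian→Band B ($876M) — total 654+922+528+948+876 = $3928M.
Row-greedy (each operator in turn takes its best remaining band) gives $3595M, worse by 333.

Maximum total: $3928M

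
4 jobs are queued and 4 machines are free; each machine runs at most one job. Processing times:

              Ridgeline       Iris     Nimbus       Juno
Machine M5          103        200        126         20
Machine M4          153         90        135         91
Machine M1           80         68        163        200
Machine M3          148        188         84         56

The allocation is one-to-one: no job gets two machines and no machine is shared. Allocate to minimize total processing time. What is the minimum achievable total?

Optimal: Ridgeline→Machine M1 (80 min), Iris→Machine M4 (90 min), Nimbus→Machine M3 (84 min), Juno→Machine M5 (20 min) — total 80+90+84+20 = 274 min.
Min-entry greedy (repeatedly take the single cheapest remaining cell) gives 325 min, worse by 51.

Min total: 274 min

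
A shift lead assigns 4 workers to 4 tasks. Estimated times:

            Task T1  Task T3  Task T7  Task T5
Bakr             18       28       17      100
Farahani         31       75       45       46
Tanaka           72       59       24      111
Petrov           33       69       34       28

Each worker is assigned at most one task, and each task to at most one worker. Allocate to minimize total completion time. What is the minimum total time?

Min total: 111 min

Optimal: Bakr→Task T3 (28 min), Farahani→Task T1 (31 min), Tanaka→Task T7 (24 min), Petrov→Task T5 (28 min) — total 28+31+24+28 = 111 min.
Row-greedy (each worker in turn takes its cheapest remaining task) gives 135 min, worse by 24.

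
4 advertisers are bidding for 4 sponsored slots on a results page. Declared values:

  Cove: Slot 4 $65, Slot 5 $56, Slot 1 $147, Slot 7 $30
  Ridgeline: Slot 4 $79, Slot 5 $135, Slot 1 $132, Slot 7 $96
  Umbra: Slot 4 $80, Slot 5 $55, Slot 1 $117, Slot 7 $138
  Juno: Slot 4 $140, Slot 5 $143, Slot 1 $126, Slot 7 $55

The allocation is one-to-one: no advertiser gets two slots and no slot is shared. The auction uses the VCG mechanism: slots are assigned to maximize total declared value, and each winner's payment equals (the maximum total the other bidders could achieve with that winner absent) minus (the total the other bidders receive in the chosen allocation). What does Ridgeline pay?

Ridgeline pays $3.

Efficient allocation: Cove→Slot 1 ($147), Ridgeline→Slot 5 ($135), Umbra→Slot 7 ($138), Juno→Slot 4 ($140); total welfare W = $560.
Ridgeline receives Slot 5 at value $135, so the others get W − 135 = $425.
Without Ridgeline: best allocation of the remaining 3 bidders over all 4 slots is Cove→Slot 1 ($147), Umbra→Slot 7 ($138), Juno→Slot 5 ($143), total $428.
VCG payment = (others' best without Ridgeline) − (others' welfare with Ridgeline) = 428 − 425 = $3.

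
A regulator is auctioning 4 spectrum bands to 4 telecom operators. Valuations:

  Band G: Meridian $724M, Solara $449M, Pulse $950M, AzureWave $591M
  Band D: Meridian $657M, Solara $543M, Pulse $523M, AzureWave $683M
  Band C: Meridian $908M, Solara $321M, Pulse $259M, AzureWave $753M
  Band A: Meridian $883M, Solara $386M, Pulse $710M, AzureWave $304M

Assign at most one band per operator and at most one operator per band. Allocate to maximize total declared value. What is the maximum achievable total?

Optimal: Meridian→Band A ($883M), Solara→Band D ($543M), Pulse→Band G ($950M), AzureWave→Band C ($753M) — total 883+543+950+753 = $3129M.
Next-best assignment: Meridian→Band C, Solara→Band A, Pulse→Band G, AzureWave→Band D = $2927M.

Maximum total: $3129M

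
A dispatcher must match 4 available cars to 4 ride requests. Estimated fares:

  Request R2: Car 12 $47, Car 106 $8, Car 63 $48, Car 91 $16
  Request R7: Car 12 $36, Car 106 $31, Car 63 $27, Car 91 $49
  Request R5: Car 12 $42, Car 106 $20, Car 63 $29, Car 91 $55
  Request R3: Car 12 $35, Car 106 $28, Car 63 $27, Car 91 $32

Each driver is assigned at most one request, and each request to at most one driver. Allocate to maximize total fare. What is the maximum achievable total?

Optimal: Car 12→Request R3 ($35), Car 106→Request R7 ($31), Car 63→Request R2 ($48), Car 91→Request R5 ($55) — total 35+31+48+55 = $169.
Max-entry greedy (repeatedly take the single best remaining cell) gives $167, worse by 2.
Checked against all permutations: $169 is optimal.

Max total: $169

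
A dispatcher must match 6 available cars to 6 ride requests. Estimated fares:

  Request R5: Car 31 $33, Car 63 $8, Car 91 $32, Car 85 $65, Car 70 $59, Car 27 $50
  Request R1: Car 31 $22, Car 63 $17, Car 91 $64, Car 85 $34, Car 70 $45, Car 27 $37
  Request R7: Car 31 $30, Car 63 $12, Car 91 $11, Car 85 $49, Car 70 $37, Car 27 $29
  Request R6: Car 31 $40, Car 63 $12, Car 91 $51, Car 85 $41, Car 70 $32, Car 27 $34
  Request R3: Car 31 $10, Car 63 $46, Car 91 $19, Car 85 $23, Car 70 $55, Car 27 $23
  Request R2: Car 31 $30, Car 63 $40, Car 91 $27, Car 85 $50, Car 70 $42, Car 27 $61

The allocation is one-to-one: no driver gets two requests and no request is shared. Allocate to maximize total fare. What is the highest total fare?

Optimal: Car 31→Request R6 ($40), Car 63→Request R3 ($46), Car 91→Request R1 ($64), Car 85→Request R7 ($49), Car 70→Request R5 ($59), Car 27→Request R2 ($61) — total 40+46+64+49+59+61 = $319.
Column-greedy (each request in turn goes to its best remaining driver) gives $313, worse by 6.
Next-best assignment: Car 31→Request R6, Car 63→Request R3, Car 91→Request R1, Car 85→Request R5, Car 70→Request R7, Car 27→Request R2 = $313.
Swapping Car 91↔Car 63 (Car 91→Request R3 $19, Car 63→Request R1 $17) loses 74.

Max total: $319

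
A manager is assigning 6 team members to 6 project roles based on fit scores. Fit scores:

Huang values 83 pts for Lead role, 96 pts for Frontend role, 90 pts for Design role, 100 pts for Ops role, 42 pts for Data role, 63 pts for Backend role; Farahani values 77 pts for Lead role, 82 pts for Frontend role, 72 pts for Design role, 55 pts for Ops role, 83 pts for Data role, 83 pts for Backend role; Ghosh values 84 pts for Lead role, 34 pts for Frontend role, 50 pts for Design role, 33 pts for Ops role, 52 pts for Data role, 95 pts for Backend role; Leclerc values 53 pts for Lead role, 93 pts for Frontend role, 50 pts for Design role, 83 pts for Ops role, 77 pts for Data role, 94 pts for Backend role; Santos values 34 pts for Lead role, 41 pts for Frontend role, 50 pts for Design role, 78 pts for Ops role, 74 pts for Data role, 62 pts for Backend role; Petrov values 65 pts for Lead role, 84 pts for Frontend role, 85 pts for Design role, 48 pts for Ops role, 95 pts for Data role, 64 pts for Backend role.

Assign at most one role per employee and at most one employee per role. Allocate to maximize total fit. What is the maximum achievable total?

Optimal: Huang→Design role (90 pts), Farahani→Lead role (77 pts), Ghosh→Backend role (95 pts), Leclerc→Frontend role (93 pts), Santos→Ops role (78 pts), Petrov→Data role (95 pts) — total 90+77+95+93+78+95 = 528 pts.
Row-greedy (each employee in turn takes its best remaining role) gives 486 pts, worse by 42.
Next-best assignment: Huang→Ops role, Farahani→Lead role, Ghosh→Backend role, Leclerc→Frontend role, Santos→Data role, Petrov→Design role = 524 pts.

Maximum total: 528 pts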